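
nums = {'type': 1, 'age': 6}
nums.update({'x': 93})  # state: {'type': 1, 'age': 6, 'x': 93}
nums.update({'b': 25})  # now {'type': 1, 'age': 6, 'x': 93, 'b': 25}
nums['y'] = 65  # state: {'type': 1, 'age': 6, 'x': 93, 'b': 25, 'y': 65}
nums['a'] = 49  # {'type': 1, 'age': 6, 'x': 93, 'b': 25, 'y': 65, 'a': 49}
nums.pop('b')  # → 25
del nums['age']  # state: {'type': 1, 'x': 93, 'y': 65, 'a': 49}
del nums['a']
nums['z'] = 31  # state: {'type': 1, 'x': 93, 'y': 65, 'z': 31}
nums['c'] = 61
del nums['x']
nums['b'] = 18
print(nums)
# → {'type': 1, 'y': 65, 'z': 31, 'c': 61, 'b': 18}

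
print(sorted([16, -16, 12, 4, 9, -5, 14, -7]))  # [-16, -7, -5, 4, 9, 12, 14, 16]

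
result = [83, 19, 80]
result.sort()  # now [19, 80, 83]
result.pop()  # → 83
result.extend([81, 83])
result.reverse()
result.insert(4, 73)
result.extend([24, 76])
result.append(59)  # [83, 81, 80, 19, 73, 24, 76, 59]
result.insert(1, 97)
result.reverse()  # [59, 76, 24, 73, 19, 80, 81, 97, 83]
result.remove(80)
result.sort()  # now [19, 24, 59, 73, 76, 81, 83, 97]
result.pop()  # 97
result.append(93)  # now [19, 24, 59, 73, 76, 81, 83, 93]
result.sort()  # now [19, 24, 59, 73, 76, 81, 83, 93]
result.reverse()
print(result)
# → [93, 83, 81, 76, 73, 59, 24, 19]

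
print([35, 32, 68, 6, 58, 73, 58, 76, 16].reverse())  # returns None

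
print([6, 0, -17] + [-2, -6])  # [6, 0, -17, -2, -6]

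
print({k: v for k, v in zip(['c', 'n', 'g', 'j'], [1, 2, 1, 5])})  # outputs {'c': 1, 'n': 2, 'g': 1, 'j': 5}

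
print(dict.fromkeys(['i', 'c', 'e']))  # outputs {'i': None, 'c': None, 'e': None}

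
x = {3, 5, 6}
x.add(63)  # {3, 5, 6, 63}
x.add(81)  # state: {3, 5, 6, 63, 81}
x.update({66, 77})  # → {3, 5, 6, 63, 66, 77, 81}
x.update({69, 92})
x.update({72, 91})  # {3, 5, 6, 63, 66, 69, 72, 77, 81, 91, 92}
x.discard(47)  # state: {3, 5, 6, 63, 66, 69, 72, 77, 81, 91, 92}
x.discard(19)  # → {3, 5, 6, 63, 66, 69, 72, 77, 81, 91, 92}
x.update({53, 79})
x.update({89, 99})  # {3, 5, 6, 53, 63, 66, 69, 72, 77, 79, 81, 89, 91, 92, 99}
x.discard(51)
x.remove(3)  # {5, 6, 53, 63, 66, 69, 72, 77, 79, 81, 89, 91, 92, 99}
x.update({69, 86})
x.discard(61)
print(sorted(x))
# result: [5, 6, 53, 63, 66, 69, 72, 77, 79, 81, 86, 89, 91, 92, 99]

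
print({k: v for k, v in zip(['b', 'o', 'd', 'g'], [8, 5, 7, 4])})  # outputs {'b': 8, 'o': 5, 'd': 7, 'g': 4}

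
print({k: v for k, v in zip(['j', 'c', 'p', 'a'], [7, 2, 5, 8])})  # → {'j': 7, 'c': 2, 'p': 5, 'a': 8}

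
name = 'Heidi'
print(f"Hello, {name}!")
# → Hello, Heidi!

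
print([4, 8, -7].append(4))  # None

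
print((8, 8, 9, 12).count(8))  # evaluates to 2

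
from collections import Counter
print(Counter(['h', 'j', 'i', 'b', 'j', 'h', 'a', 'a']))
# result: Counter({'h': 2, 'j': 2, 'a': 2, 'i': 1, 'b': 1})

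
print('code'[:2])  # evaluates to co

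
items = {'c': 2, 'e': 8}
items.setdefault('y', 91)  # 91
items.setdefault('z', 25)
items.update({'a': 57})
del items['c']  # {'e': 8, 'y': 91, 'z': 25, 'a': 57}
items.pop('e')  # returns 8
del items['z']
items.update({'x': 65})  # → {'y': 91, 'a': 57, 'x': 65}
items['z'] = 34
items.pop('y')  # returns 91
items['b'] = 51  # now {'a': 57, 'x': 65, 'z': 34, 'b': 51}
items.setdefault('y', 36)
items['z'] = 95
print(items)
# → {'a': 57, 'x': 65, 'z': 95, 'b': 51, 'y': 36}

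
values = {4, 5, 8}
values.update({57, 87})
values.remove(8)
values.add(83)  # {4, 5, 57, 83, 87}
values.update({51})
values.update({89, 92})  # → {4, 5, 51, 57, 83, 87, 89, 92}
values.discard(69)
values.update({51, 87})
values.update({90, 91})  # {4, 5, 51, 57, 83, 87, 89, 90, 91, 92}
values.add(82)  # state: {4, 5, 51, 57, 82, 83, 87, 89, 90, 91, 92}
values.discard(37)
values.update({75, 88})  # {4, 5, 51, 57, 75, 82, 83, 87, 88, 89, 90, 91, 92}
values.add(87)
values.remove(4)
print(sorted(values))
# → [5, 51, 57, 75, 82, 83, 87, 88, 89, 90, 91, 92]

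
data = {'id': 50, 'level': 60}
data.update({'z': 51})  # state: {'id': 50, 'level': 60, 'z': 51}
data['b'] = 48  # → {'id': 50, 'level': 60, 'z': 51, 'b': 48}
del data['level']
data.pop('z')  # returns 51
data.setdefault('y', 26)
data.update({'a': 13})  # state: {'id': 50, 'b': 48, 'y': 26, 'a': 13}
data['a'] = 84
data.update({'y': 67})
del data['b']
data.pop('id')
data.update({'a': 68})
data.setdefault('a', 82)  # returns 68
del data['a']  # {'y': 67}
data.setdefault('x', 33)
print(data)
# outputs {'y': 67, 'x': 33}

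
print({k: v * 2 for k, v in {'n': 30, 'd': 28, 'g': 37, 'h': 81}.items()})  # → {'n': 60, 'd': 56, 'g': 74, 'h': 162}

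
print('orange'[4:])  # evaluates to ge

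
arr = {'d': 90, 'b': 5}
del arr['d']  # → {'b': 5}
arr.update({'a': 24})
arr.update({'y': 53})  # {'b': 5, 'a': 24, 'y': 53}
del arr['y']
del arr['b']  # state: {'a': 24}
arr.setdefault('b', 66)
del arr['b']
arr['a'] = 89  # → {'a': 89}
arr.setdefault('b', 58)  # 58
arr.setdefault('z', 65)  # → 65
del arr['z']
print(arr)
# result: {'a': 89, 'b': 58}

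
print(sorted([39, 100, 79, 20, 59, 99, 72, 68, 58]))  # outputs [20, 39, 58, 59, 68, 72, 79, 99, 100]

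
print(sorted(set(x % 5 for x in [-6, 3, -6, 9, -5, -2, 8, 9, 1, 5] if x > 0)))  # [0, 1, 3, 4]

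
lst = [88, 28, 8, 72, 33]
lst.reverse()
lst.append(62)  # [33, 72, 8, 28, 88, 62]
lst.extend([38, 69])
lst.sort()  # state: [8, 28, 33, 38, 62, 69, 72, 88]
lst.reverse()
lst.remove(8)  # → [88, 72, 69, 62, 38, 33, 28]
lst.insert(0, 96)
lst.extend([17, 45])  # [96, 88, 72, 69, 62, 38, 33, 28, 17, 45]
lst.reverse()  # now [45, 17, 28, 33, 38, 62, 69, 72, 88, 96]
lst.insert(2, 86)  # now [45, 17, 86, 28, 33, 38, 62, 69, 72, 88, 96]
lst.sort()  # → [17, 28, 33, 38, 45, 62, 69, 72, 86, 88, 96]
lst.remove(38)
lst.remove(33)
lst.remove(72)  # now [17, 28, 45, 62, 69, 86, 88, 96]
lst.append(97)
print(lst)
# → [17, 28, 45, 62, 69, 86, 88, 96, 97]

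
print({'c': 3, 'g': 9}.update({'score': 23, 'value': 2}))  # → None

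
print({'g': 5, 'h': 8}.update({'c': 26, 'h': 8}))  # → None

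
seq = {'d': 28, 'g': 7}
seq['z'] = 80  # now {'d': 28, 'g': 7, 'z': 80}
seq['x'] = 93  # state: {'d': 28, 'g': 7, 'z': 80, 'x': 93}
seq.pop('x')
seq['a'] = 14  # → {'d': 28, 'g': 7, 'z': 80, 'a': 14}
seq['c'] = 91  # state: {'d': 28, 'g': 7, 'z': 80, 'a': 14, 'c': 91}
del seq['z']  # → {'d': 28, 'g': 7, 'a': 14, 'c': 91}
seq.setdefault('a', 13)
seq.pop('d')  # 28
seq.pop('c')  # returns 91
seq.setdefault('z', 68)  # 68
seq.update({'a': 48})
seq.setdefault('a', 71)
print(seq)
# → {'g': 7, 'a': 48, 'z': 68}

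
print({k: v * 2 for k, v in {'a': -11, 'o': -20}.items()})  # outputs {'a': -22, 'o': -40}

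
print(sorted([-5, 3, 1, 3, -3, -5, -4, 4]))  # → [-5, -5, -4, -3, 1, 3, 3, 4]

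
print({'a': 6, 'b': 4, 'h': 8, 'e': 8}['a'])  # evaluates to 6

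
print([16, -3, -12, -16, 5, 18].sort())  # None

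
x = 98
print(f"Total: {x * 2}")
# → Total: 196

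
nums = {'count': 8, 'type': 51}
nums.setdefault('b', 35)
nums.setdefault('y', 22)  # 22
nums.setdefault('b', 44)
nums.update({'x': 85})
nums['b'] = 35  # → {'count': 8, 'type': 51, 'b': 35, 'y': 22, 'x': 85}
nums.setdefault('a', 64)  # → 64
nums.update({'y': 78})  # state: {'count': 8, 'type': 51, 'b': 35, 'y': 78, 'x': 85, 'a': 64}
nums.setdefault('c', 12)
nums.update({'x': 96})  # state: {'count': 8, 'type': 51, 'b': 35, 'y': 78, 'x': 96, 'a': 64, 'c': 12}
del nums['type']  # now {'count': 8, 'b': 35, 'y': 78, 'x': 96, 'a': 64, 'c': 12}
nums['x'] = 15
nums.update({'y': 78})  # {'count': 8, 'b': 35, 'y': 78, 'x': 15, 'a': 64, 'c': 12}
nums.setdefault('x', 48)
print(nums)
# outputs {'count': 8, 'b': 35, 'y': 78, 'x': 15, 'a': 64, 'c': 12}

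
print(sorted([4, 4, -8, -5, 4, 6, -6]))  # [-8, -6, -5, 4, 4, 4, 6]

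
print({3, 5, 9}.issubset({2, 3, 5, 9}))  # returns True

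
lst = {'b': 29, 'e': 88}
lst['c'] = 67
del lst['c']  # {'b': 29, 'e': 88}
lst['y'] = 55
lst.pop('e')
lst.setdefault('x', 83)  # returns 83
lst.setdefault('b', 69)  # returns 29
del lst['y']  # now {'b': 29, 'x': 83}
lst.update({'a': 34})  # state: {'b': 29, 'x': 83, 'a': 34}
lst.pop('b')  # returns 29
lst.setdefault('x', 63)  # 83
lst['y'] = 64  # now {'x': 83, 'a': 34, 'y': 64}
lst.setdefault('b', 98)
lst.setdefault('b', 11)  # 98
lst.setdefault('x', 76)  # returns 83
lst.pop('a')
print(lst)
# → {'x': 83, 'y': 64, 'b': 98}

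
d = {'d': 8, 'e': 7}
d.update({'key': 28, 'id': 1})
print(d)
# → {'d': 8, 'e': 7, 'key': 28, 'id': 1}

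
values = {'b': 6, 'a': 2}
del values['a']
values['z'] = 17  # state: {'b': 6, 'z': 17}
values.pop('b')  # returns 6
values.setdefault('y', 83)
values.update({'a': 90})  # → {'z': 17, 'y': 83, 'a': 90}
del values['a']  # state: {'z': 17, 'y': 83}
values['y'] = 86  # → {'z': 17, 'y': 86}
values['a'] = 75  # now {'z': 17, 'y': 86, 'a': 75}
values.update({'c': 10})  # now {'z': 17, 'y': 86, 'a': 75, 'c': 10}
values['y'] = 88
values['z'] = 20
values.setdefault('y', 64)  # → 88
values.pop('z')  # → 20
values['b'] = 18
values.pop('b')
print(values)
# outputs {'y': 88, 'a': 75, 'c': 10}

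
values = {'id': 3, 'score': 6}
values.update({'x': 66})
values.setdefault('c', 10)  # 10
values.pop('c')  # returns 10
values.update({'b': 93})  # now {'id': 3, 'score': 6, 'x': 66, 'b': 93}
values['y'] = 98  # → {'id': 3, 'score': 6, 'x': 66, 'b': 93, 'y': 98}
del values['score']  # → {'id': 3, 'x': 66, 'b': 93, 'y': 98}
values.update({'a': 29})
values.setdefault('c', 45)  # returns 45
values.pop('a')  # 29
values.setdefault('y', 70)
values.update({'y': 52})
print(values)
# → {'id': 3, 'x': 66, 'b': 93, 'y': 52, 'c': 45}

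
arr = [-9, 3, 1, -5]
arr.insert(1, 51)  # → [-9, 51, 3, 1, -5]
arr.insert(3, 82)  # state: [-9, 51, 3, 82, 1, -5]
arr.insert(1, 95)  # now [-9, 95, 51, 3, 82, 1, -5]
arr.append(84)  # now [-9, 95, 51, 3, 82, 1, -5, 84]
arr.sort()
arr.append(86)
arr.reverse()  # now [86, 95, 84, 82, 51, 3, 1, -5, -9]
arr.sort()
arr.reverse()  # [95, 86, 84, 82, 51, 3, 1, -5, -9]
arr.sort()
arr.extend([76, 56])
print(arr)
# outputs [-9, -5, 1, 3, 51, 82, 84, 86, 95, 76, 56]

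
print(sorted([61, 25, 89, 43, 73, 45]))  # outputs [25, 43, 45, 61, 73, 89]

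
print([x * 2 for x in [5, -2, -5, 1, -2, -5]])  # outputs [10, -4, -10, 2, -4, -10]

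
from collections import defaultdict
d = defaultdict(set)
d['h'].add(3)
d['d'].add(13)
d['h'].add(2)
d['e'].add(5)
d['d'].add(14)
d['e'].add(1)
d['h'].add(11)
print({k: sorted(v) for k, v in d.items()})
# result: {'h': [2, 3, 11], 'd': [13, 14], 'e': [1, 5]}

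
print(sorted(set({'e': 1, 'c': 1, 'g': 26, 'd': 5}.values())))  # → [1, 5, 26]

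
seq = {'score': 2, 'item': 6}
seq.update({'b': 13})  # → {'score': 2, 'item': 6, 'b': 13}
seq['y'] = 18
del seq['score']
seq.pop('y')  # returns 18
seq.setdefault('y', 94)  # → 94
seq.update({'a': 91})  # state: {'item': 6, 'b': 13, 'y': 94, 'a': 91}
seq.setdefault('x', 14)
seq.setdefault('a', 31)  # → 91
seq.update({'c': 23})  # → {'item': 6, 'b': 13, 'y': 94, 'a': 91, 'x': 14, 'c': 23}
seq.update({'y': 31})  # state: {'item': 6, 'b': 13, 'y': 31, 'a': 91, 'x': 14, 'c': 23}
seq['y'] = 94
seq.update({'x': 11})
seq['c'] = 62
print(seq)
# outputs {'item': 6, 'b': 13, 'y': 94, 'a': 91, 'x': 11, 'c': 62}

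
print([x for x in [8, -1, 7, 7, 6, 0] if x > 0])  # [8, 7, 7, 6]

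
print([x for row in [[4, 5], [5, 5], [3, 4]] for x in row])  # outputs [4, 5, 5, 5, 3, 4]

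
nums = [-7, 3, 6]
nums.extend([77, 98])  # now [-7, 3, 6, 77, 98]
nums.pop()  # 98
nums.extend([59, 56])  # [-7, 3, 6, 77, 59, 56]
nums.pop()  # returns 56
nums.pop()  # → 59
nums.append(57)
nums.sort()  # [-7, 3, 6, 57, 77]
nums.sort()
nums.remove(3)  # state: [-7, 6, 57, 77]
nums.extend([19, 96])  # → [-7, 6, 57, 77, 19, 96]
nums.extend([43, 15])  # [-7, 6, 57, 77, 19, 96, 43, 15]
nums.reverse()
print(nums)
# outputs [15, 43, 96, 19, 77, 57, 6, -7]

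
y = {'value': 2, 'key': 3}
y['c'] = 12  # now {'value': 2, 'key': 3, 'c': 12}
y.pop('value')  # 2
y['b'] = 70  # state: {'key': 3, 'c': 12, 'b': 70}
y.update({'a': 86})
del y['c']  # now {'key': 3, 'b': 70, 'a': 86}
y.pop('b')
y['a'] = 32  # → {'key': 3, 'a': 32}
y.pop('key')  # 3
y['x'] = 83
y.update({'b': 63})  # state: {'a': 32, 'x': 83, 'b': 63}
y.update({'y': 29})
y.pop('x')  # 83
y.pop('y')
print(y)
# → {'a': 32, 'b': 63}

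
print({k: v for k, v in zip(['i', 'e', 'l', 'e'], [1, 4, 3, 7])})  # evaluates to {'i': 1, 'e': 7, 'l': 3}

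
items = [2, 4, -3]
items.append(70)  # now [2, 4, -3, 70]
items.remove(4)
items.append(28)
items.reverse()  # [28, 70, -3, 2]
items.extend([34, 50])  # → [28, 70, -3, 2, 34, 50]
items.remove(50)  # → [28, 70, -3, 2, 34]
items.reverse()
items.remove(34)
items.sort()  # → [-3, 2, 28, 70]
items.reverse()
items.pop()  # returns -3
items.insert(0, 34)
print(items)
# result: [34, 70, 28, 2]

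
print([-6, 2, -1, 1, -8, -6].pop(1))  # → 2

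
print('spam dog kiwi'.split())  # ['spam', 'dog', 'kiwi']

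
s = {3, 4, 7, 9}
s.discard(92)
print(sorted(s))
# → [3, 4, 7, 9]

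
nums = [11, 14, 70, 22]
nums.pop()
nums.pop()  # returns 70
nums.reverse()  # [14, 11]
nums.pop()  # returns 11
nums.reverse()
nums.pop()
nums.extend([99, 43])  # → [99, 43]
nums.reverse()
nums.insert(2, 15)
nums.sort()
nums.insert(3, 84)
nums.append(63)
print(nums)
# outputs [15, 43, 99, 84, 63]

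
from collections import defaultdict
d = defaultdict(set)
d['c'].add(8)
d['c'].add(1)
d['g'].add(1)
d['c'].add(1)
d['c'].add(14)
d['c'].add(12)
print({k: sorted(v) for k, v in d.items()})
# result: {'c': [1, 8, 12, 14], 'g': [1]}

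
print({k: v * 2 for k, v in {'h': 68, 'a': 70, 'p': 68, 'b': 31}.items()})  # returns {'h': 136, 'a': 140, 'p': 136, 'b': 62}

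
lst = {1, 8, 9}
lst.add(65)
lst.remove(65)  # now {1, 8, 9}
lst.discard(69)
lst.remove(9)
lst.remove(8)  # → {1}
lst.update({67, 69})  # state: {1, 67, 69}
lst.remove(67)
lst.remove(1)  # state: {69}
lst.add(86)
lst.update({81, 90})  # {69, 81, 86, 90}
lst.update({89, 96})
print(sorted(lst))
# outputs [69, 81, 86, 89, 90, 96]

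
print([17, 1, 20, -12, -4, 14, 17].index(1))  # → 1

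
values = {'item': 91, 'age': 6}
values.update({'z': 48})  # {'item': 91, 'age': 6, 'z': 48}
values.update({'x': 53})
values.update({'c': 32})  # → {'item': 91, 'age': 6, 'z': 48, 'x': 53, 'c': 32}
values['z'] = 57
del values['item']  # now {'age': 6, 'z': 57, 'x': 53, 'c': 32}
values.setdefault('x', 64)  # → 53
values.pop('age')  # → 6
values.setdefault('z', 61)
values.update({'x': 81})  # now {'z': 57, 'x': 81, 'c': 32}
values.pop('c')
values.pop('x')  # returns 81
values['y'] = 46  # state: {'z': 57, 'y': 46}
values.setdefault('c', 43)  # 43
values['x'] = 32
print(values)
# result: {'z': 57, 'y': 46, 'c': 43, 'x': 32}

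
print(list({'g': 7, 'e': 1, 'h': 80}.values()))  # [7, 1, 80]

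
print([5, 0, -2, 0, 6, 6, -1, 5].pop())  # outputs 5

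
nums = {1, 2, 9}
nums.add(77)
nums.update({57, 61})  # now {1, 2, 9, 57, 61, 77}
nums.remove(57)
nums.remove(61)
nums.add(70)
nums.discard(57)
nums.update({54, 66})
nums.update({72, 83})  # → {1, 2, 9, 54, 66, 70, 72, 77, 83}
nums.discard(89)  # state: {1, 2, 9, 54, 66, 70, 72, 77, 83}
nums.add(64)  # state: {1, 2, 9, 54, 64, 66, 70, 72, 77, 83}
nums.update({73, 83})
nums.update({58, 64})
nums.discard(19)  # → {1, 2, 9, 54, 58, 64, 66, 70, 72, 73, 77, 83}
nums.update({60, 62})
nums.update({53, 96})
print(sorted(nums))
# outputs [1, 2, 9, 53, 54, 58, 60, 62, 64, 66, 70, 72, 73, 77, 83, 96]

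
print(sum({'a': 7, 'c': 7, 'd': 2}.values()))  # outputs 16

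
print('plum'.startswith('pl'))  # True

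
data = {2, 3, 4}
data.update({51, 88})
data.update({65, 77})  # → {2, 3, 4, 51, 65, 77, 88}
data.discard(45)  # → {2, 3, 4, 51, 65, 77, 88}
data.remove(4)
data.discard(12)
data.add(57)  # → {2, 3, 51, 57, 65, 77, 88}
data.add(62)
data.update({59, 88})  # {2, 3, 51, 57, 59, 62, 65, 77, 88}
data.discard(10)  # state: {2, 3, 51, 57, 59, 62, 65, 77, 88}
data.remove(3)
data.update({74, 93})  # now {2, 51, 57, 59, 62, 65, 74, 77, 88, 93}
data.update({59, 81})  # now {2, 51, 57, 59, 62, 65, 74, 77, 81, 88, 93}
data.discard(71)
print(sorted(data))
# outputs [2, 51, 57, 59, 62, 65, 74, 77, 81, 88, 93]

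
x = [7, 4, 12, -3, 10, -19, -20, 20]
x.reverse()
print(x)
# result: [20, -20, -19, 10, -3, 12, 4, 7]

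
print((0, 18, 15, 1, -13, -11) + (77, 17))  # (0, 18, 15, 1, -13, -11, 77, 17)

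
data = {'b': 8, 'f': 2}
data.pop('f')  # 2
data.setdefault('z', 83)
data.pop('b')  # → 8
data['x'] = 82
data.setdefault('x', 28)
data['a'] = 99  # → {'z': 83, 'x': 82, 'a': 99}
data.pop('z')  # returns 83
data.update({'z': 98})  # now {'x': 82, 'a': 99, 'z': 98}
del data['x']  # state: {'a': 99, 'z': 98}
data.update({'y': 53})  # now {'a': 99, 'z': 98, 'y': 53}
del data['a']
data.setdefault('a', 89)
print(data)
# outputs {'z': 98, 'y': 53, 'a': 89}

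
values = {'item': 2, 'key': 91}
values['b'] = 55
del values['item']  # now {'key': 91, 'b': 55}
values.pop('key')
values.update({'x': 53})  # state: {'b': 55, 'x': 53}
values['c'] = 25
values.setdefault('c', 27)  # 25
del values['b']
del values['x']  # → {'c': 25}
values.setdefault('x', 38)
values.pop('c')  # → 25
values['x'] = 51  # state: {'x': 51}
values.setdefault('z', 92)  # 92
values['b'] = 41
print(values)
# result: {'x': 51, 'z': 92, 'b': 41}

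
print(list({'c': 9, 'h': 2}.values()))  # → [9, 2]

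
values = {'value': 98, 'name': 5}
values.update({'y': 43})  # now {'value': 98, 'name': 5, 'y': 43}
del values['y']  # {'value': 98, 'name': 5}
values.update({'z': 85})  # {'value': 98, 'name': 5, 'z': 85}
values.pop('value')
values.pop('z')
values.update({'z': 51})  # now {'name': 5, 'z': 51}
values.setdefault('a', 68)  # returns 68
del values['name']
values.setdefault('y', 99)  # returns 99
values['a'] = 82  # {'z': 51, 'a': 82, 'y': 99}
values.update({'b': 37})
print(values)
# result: {'z': 51, 'a': 82, 'y': 99, 'b': 37}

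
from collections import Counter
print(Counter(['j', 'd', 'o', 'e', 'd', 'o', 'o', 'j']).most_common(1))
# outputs [('o', 3)]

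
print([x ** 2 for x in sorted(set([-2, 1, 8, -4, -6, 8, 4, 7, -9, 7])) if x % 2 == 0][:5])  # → [36, 16, 4, 16, 64]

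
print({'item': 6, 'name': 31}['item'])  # 6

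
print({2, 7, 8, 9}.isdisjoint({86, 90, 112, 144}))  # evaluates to True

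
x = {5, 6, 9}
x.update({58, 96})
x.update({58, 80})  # {5, 6, 9, 58, 80, 96}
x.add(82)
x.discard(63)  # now {5, 6, 9, 58, 80, 82, 96}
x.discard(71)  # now {5, 6, 9, 58, 80, 82, 96}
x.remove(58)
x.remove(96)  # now {5, 6, 9, 80, 82}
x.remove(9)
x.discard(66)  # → {5, 6, 80, 82}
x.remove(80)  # {5, 6, 82}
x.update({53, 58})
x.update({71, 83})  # {5, 6, 53, 58, 71, 82, 83}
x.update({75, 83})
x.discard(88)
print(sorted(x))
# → [5, 6, 53, 58, 71, 75, 82, 83]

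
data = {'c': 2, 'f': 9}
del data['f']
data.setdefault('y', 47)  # 47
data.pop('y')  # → 47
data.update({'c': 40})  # {'c': 40}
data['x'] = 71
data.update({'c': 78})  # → {'c': 78, 'x': 71}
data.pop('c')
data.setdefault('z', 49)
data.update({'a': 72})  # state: {'x': 71, 'z': 49, 'a': 72}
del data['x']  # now {'z': 49, 'a': 72}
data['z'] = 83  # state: {'z': 83, 'a': 72}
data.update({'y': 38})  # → {'z': 83, 'a': 72, 'y': 38}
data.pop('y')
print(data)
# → {'z': 83, 'a': 72}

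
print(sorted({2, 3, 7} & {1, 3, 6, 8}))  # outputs [3]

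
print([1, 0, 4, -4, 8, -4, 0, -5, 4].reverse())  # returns None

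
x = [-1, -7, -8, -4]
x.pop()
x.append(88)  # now [-1, -7, -8, 88]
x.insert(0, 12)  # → [12, -1, -7, -8, 88]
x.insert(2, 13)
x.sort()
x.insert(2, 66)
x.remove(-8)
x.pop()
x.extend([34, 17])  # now [-7, 66, -1, 12, 13, 34, 17]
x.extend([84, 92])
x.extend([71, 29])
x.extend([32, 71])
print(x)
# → [-7, 66, -1, 12, 13, 34, 17, 84, 92, 71, 29, 32, 71]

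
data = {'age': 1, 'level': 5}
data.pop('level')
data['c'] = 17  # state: {'age': 1, 'c': 17}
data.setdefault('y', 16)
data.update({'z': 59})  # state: {'age': 1, 'c': 17, 'y': 16, 'z': 59}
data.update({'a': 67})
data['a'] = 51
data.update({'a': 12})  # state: {'age': 1, 'c': 17, 'y': 16, 'z': 59, 'a': 12}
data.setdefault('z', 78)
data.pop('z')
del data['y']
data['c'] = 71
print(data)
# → {'age': 1, 'c': 71, 'a': 12}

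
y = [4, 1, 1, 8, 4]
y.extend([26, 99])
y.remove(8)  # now [4, 1, 1, 4, 26, 99]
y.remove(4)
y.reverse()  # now [99, 26, 4, 1, 1]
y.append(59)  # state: [99, 26, 4, 1, 1, 59]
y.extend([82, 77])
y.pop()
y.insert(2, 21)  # [99, 26, 21, 4, 1, 1, 59, 82]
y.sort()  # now [1, 1, 4, 21, 26, 59, 82, 99]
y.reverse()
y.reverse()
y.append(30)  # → [1, 1, 4, 21, 26, 59, 82, 99, 30]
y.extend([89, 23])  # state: [1, 1, 4, 21, 26, 59, 82, 99, 30, 89, 23]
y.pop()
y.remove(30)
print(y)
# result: [1, 1, 4, 21, 26, 59, 82, 99, 89]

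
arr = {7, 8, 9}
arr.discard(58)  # {7, 8, 9}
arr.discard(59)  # {7, 8, 9}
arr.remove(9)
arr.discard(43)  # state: {7, 8}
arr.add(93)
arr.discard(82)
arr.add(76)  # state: {7, 8, 76, 93}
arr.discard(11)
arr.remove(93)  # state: {7, 8, 76}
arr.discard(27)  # {7, 8, 76}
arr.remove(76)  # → {7, 8}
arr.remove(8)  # {7}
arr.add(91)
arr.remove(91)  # {7}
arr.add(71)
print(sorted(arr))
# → [7, 71]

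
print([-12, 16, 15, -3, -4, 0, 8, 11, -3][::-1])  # [-3, 11, 8, 0, -4, -3, 15, 16, -12]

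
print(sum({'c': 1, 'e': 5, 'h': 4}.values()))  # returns 10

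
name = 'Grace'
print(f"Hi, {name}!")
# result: Hi, Grace!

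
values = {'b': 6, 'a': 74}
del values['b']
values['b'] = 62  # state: {'a': 74, 'b': 62}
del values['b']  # {'a': 74}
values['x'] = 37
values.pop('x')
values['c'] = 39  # {'a': 74, 'c': 39}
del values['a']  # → {'c': 39}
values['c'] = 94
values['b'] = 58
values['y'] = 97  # {'c': 94, 'b': 58, 'y': 97}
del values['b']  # {'c': 94, 'y': 97}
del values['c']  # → {'y': 97}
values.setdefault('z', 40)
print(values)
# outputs {'y': 97, 'z': 40}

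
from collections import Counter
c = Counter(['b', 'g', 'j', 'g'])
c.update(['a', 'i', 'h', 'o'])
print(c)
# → Counter({'g': 2, 'b': 1, 'j': 1, 'a': 1, 'i': 1, 'h': 1, 'o': 1})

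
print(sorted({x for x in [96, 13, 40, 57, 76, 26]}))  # [13, 26, 40, 57, 76, 96]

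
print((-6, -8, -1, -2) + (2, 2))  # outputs (-6, -8, -1, -2, 2, 2)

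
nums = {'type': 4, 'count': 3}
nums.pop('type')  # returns 4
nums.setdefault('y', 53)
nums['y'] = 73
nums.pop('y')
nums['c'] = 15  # {'count': 3, 'c': 15}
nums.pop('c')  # 15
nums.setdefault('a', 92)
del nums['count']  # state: {'a': 92}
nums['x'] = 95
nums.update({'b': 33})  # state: {'a': 92, 'x': 95, 'b': 33}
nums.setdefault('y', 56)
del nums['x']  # {'a': 92, 'b': 33, 'y': 56}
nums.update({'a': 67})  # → {'a': 67, 'b': 33, 'y': 56}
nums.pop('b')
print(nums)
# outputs {'a': 67, 'y': 56}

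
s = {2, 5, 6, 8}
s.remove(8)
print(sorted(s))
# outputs [2, 5, 6]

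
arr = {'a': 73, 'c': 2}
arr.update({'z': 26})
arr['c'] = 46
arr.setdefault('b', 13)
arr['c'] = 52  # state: {'a': 73, 'c': 52, 'z': 26, 'b': 13}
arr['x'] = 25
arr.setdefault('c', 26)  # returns 52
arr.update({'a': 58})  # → {'a': 58, 'c': 52, 'z': 26, 'b': 13, 'x': 25}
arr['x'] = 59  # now {'a': 58, 'c': 52, 'z': 26, 'b': 13, 'x': 59}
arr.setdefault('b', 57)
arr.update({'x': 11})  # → {'a': 58, 'c': 52, 'z': 26, 'b': 13, 'x': 11}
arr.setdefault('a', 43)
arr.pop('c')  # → 52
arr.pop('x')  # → 11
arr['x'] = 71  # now {'a': 58, 'z': 26, 'b': 13, 'x': 71}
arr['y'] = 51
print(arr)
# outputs {'a': 58, 'z': 26, 'b': 13, 'x': 71, 'y': 51}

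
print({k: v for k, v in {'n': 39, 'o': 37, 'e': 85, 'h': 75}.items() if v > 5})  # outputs {'n': 39, 'o': 37, 'e': 85, 'h': 75}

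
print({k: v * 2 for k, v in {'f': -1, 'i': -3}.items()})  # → {'f': -2, 'i': -6}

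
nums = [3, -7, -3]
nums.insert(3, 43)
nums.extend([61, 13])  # [3, -7, -3, 43, 61, 13]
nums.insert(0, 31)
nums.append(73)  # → [31, 3, -7, -3, 43, 61, 13, 73]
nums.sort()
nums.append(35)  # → [-7, -3, 3, 13, 31, 43, 61, 73, 35]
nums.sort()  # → [-7, -3, 3, 13, 31, 35, 43, 61, 73]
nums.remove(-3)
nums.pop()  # 73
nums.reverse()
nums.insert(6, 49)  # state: [61, 43, 35, 31, 13, 3, 49, -7]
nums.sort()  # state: [-7, 3, 13, 31, 35, 43, 49, 61]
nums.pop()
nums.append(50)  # [-7, 3, 13, 31, 35, 43, 49, 50]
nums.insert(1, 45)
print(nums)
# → [-7, 45, 3, 13, 31, 35, 43, 49, 50]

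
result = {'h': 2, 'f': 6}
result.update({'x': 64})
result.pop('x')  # 64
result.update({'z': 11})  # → {'h': 2, 'f': 6, 'z': 11}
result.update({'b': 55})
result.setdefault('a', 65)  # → 65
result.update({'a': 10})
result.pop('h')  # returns 2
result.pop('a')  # 10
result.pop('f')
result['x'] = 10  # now {'z': 11, 'b': 55, 'x': 10}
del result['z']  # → {'b': 55, 'x': 10}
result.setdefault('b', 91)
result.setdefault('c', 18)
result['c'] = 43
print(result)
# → {'b': 55, 'x': 10, 'c': 43}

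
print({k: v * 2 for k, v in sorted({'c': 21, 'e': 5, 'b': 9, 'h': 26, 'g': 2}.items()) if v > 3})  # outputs {'b': 18, 'c': 42, 'e': 10, 'h': 52}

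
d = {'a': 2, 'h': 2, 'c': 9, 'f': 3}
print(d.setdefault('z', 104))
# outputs 104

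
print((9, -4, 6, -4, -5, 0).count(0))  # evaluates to 1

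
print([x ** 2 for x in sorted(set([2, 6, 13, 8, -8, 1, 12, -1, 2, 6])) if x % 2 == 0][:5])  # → [64, 4, 36, 64, 144]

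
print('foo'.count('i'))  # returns 0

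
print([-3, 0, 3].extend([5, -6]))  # None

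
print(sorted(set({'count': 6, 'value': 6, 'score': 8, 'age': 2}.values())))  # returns [2, 6, 8]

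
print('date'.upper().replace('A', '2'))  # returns D2TE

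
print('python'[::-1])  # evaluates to nohtyp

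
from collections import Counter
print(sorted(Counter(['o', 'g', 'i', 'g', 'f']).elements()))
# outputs ['f', 'g', 'g', 'i', 'o']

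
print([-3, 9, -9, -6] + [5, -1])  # [-3, 9, -9, -6, 5, -1]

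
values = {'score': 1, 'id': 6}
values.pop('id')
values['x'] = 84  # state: {'score': 1, 'x': 84}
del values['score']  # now {'x': 84}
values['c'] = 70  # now {'x': 84, 'c': 70}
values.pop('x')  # 84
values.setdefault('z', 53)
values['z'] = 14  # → {'c': 70, 'z': 14}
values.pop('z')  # 14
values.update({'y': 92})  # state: {'c': 70, 'y': 92}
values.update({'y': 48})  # {'c': 70, 'y': 48}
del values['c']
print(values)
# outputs {'y': 48}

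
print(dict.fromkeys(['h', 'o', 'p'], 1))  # {'h': 1, 'o': 1, 'p': 1}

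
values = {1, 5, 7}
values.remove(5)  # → {1, 7}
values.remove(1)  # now {7}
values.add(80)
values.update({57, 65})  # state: {7, 57, 65, 80}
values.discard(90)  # {7, 57, 65, 80}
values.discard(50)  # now {7, 57, 65, 80}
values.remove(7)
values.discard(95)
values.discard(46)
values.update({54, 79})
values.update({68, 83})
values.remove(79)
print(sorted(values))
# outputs [54, 57, 65, 68, 80, 83]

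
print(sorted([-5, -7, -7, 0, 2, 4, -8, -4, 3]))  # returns [-8, -7, -7, -5, -4, 0, 2, 3, 4]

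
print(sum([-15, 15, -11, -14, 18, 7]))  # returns 0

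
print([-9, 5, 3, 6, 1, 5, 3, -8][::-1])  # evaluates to [-8, 3, 5, 1, 6, 3, 5, -9]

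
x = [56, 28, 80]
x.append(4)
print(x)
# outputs [56, 28, 80, 4]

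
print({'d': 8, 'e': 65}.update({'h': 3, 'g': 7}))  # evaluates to None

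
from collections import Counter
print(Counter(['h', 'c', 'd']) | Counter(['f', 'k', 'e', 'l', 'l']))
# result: Counter({'l': 2, 'h': 1, 'c': 1, 'd': 1, 'f': 1, 'k': 1, 'e': 1})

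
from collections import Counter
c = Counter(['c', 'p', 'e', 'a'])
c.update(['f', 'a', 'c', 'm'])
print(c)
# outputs Counter({'c': 2, 'a': 2, 'p': 1, 'e': 1, 'f': 1, 'm': 1})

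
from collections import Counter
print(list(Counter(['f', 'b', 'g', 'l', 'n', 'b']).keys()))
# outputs ['f', 'b', 'g', 'l', 'n']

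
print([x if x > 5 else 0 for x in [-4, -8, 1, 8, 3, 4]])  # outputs [0, 0, 0, 8, 0, 0]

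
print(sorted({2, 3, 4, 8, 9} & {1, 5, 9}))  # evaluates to [9]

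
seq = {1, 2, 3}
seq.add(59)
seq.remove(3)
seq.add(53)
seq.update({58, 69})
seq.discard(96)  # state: {1, 2, 53, 58, 59, 69}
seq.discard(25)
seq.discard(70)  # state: {1, 2, 53, 58, 59, 69}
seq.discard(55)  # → {1, 2, 53, 58, 59, 69}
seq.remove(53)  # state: {1, 2, 58, 59, 69}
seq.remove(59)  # {1, 2, 58, 69}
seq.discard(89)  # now {1, 2, 58, 69}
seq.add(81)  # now {1, 2, 58, 69, 81}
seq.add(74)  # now {1, 2, 58, 69, 74, 81}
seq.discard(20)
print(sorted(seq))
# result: [1, 2, 58, 69, 74, 81]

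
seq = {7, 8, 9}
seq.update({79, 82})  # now {7, 8, 9, 79, 82}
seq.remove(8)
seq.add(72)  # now {7, 9, 72, 79, 82}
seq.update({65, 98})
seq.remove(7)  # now {9, 65, 72, 79, 82, 98}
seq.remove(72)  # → {9, 65, 79, 82, 98}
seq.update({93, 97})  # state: {9, 65, 79, 82, 93, 97, 98}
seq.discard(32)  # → {9, 65, 79, 82, 93, 97, 98}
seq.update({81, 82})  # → {9, 65, 79, 81, 82, 93, 97, 98}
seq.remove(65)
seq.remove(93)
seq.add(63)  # {9, 63, 79, 81, 82, 97, 98}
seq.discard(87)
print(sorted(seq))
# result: [9, 63, 79, 81, 82, 97, 98]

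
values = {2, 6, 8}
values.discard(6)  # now {2, 8}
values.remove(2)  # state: {8}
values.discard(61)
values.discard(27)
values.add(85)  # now {8, 85}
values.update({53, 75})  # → {8, 53, 75, 85}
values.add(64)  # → {8, 53, 64, 75, 85}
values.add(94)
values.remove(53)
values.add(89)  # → {8, 64, 75, 85, 89, 94}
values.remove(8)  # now {64, 75, 85, 89, 94}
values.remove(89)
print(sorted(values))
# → [64, 75, 85, 94]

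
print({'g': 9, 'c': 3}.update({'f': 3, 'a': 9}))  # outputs None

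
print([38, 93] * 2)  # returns [38, 93, 38, 93]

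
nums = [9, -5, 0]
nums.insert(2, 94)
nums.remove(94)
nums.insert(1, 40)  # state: [9, 40, -5, 0]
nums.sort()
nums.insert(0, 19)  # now [19, -5, 0, 9, 40]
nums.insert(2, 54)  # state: [19, -5, 54, 0, 9, 40]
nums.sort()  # [-5, 0, 9, 19, 40, 54]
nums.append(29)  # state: [-5, 0, 9, 19, 40, 54, 29]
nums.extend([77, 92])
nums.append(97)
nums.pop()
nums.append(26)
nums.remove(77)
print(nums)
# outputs [-5, 0, 9, 19, 40, 54, 29, 92, 26]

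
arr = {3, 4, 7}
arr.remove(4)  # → {3, 7}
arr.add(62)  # {3, 7, 62}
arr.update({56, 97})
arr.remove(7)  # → {3, 56, 62, 97}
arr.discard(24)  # {3, 56, 62, 97}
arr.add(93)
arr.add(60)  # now {3, 56, 60, 62, 93, 97}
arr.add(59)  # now {3, 56, 59, 60, 62, 93, 97}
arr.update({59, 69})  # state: {3, 56, 59, 60, 62, 69, 93, 97}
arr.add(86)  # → {3, 56, 59, 60, 62, 69, 86, 93, 97}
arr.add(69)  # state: {3, 56, 59, 60, 62, 69, 86, 93, 97}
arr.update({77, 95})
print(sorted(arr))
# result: [3, 56, 59, 60, 62, 69, 77, 86, 93, 95, 97]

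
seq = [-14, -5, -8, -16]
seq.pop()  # -16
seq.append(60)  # [-14, -5, -8, 60]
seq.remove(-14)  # [-5, -8, 60]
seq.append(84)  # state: [-5, -8, 60, 84]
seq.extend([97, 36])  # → [-5, -8, 60, 84, 97, 36]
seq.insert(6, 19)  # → [-5, -8, 60, 84, 97, 36, 19]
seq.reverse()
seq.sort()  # [-8, -5, 19, 36, 60, 84, 97]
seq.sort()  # [-8, -5, 19, 36, 60, 84, 97]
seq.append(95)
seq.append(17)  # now [-8, -5, 19, 36, 60, 84, 97, 95, 17]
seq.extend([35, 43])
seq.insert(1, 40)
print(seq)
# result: [-8, 40, -5, 19, 36, 60, 84, 97, 95, 17, 35, 43]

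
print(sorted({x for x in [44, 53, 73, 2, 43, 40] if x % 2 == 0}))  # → [2, 40, 44]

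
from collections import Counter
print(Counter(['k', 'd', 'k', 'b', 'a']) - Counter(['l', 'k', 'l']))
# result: Counter({'k': 1, 'd': 1, 'b': 1, 'a': 1})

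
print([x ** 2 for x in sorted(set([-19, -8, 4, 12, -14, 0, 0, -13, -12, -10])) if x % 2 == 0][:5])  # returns [196, 144, 100, 64, 0]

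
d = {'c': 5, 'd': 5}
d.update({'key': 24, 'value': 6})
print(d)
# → {'c': 5, 'd': 5, 'key': 24, 'value': 6}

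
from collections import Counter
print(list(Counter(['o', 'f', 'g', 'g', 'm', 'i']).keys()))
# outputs ['o', 'f', 'g', 'm', 'i']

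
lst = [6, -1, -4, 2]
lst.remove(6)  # [-1, -4, 2]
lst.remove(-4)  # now [-1, 2]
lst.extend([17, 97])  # [-1, 2, 17, 97]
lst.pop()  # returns 97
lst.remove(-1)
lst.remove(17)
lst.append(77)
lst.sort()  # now [2, 77]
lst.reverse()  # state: [77, 2]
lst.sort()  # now [2, 77]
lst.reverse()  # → [77, 2]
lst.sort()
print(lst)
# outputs [2, 77]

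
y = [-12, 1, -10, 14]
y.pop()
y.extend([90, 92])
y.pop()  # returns 92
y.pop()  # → 90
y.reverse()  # [-10, 1, -12]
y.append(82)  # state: [-10, 1, -12, 82]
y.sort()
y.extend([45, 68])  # [-12, -10, 1, 82, 45, 68]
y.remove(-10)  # [-12, 1, 82, 45, 68]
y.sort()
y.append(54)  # [-12, 1, 45, 68, 82, 54]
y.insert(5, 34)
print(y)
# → [-12, 1, 45, 68, 82, 34, 54]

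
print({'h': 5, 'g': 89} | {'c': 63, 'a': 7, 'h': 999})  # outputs {'h': 999, 'g': 89, 'c': 63, 'a': 7}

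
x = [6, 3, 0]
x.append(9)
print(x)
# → [6, 3, 0, 9]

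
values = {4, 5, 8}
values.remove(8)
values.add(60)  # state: {4, 5, 60}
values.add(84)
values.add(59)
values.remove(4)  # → {5, 59, 60, 84}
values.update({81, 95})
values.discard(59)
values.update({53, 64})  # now {5, 53, 60, 64, 81, 84, 95}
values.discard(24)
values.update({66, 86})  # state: {5, 53, 60, 64, 66, 81, 84, 86, 95}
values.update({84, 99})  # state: {5, 53, 60, 64, 66, 81, 84, 86, 95, 99}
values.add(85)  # {5, 53, 60, 64, 66, 81, 84, 85, 86, 95, 99}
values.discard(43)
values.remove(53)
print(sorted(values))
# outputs [5, 60, 64, 66, 81, 84, 85, 86, 95, 99]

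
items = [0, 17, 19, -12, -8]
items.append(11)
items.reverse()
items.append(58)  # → [11, -8, -12, 19, 17, 0, 58]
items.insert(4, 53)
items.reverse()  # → [58, 0, 17, 53, 19, -12, -8, 11]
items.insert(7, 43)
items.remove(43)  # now [58, 0, 17, 53, 19, -12, -8, 11]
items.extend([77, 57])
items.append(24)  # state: [58, 0, 17, 53, 19, -12, -8, 11, 77, 57, 24]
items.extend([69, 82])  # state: [58, 0, 17, 53, 19, -12, -8, 11, 77, 57, 24, 69, 82]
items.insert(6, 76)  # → [58, 0, 17, 53, 19, -12, 76, -8, 11, 77, 57, 24, 69, 82]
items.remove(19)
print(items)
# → [58, 0, 17, 53, -12, 76, -8, 11, 77, 57, 24, 69, 82]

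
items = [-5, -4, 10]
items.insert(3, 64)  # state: [-5, -4, 10, 64]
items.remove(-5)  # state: [-4, 10, 64]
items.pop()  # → 64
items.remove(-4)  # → [10]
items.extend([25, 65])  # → [10, 25, 65]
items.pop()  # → 65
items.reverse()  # [25, 10]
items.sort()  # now [10, 25]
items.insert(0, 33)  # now [33, 10, 25]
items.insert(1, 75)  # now [33, 75, 10, 25]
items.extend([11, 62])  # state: [33, 75, 10, 25, 11, 62]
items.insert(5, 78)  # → [33, 75, 10, 25, 11, 78, 62]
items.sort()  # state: [10, 11, 25, 33, 62, 75, 78]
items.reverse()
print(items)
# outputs [78, 75, 62, 33, 25, 11, 10]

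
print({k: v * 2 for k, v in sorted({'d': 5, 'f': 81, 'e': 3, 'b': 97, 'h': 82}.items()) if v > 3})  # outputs {'b': 194, 'd': 10, 'f': 162, 'h': 164}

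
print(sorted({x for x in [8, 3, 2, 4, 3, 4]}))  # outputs [2, 3, 4, 8]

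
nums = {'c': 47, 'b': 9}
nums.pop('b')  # 9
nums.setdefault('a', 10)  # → 10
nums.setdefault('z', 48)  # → 48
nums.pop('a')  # 10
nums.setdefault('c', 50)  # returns 47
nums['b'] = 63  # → {'c': 47, 'z': 48, 'b': 63}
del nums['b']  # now {'c': 47, 'z': 48}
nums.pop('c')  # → 47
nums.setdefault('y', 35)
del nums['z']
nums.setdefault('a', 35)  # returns 35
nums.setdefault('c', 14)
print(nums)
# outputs {'y': 35, 'a': 35, 'c': 14}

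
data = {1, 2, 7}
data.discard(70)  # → {1, 2, 7}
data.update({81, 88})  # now {1, 2, 7, 81, 88}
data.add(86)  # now {1, 2, 7, 81, 86, 88}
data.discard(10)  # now {1, 2, 7, 81, 86, 88}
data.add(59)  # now {1, 2, 7, 59, 81, 86, 88}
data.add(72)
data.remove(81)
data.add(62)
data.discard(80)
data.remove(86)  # {1, 2, 7, 59, 62, 72, 88}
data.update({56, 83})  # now {1, 2, 7, 56, 59, 62, 72, 83, 88}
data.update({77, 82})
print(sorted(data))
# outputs [1, 2, 7, 56, 59, 62, 72, 77, 82, 83, 88]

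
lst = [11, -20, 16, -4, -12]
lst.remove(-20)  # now [11, 16, -4, -12]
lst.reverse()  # [-12, -4, 16, 11]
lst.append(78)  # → [-12, -4, 16, 11, 78]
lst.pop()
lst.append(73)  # [-12, -4, 16, 11, 73]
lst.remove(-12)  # [-4, 16, 11, 73]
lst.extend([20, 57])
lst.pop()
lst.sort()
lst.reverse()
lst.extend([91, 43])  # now [73, 20, 16, 11, -4, 91, 43]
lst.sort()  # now [-4, 11, 16, 20, 43, 73, 91]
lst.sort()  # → [-4, 11, 16, 20, 43, 73, 91]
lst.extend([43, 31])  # [-4, 11, 16, 20, 43, 73, 91, 43, 31]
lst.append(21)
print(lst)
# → [-4, 11, 16, 20, 43, 73, 91, 43, 31, 21]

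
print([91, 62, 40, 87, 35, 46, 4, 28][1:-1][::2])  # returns [62, 87, 46]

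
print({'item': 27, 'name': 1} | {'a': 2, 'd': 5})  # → {'item': 27, 'name': 1, 'a': 2, 'd': 5}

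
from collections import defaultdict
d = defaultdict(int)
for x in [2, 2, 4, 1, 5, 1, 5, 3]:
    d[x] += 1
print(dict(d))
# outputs {2: 2, 4: 1, 1: 2, 5: 2, 3: 1}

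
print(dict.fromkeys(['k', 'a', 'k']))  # {'k': None, 'a': None}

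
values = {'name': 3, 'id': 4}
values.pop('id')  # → 4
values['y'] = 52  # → {'name': 3, 'y': 52}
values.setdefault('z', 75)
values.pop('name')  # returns 3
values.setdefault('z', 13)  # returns 75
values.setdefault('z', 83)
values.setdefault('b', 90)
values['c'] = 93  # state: {'y': 52, 'z': 75, 'b': 90, 'c': 93}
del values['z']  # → {'y': 52, 'b': 90, 'c': 93}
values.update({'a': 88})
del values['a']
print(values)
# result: {'y': 52, 'b': 90, 'c': 93}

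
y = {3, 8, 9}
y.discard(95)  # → {3, 8, 9}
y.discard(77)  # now {3, 8, 9}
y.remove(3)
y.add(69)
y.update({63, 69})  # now {8, 9, 63, 69}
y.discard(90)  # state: {8, 9, 63, 69}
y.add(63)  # {8, 9, 63, 69}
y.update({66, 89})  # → {8, 9, 63, 66, 69, 89}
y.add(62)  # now {8, 9, 62, 63, 66, 69, 89}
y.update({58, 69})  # {8, 9, 58, 62, 63, 66, 69, 89}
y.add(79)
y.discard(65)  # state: {8, 9, 58, 62, 63, 66, 69, 79, 89}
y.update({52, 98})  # {8, 9, 52, 58, 62, 63, 66, 69, 79, 89, 98}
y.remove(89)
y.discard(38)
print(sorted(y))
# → [8, 9, 52, 58, 62, 63, 66, 69, 79, 98]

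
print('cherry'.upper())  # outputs CHERRY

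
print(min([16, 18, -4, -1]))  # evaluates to -4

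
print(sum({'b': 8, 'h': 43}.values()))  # 51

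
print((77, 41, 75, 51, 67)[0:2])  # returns (77, 41)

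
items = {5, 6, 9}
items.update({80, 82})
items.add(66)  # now {5, 6, 9, 66, 80, 82}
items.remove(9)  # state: {5, 6, 66, 80, 82}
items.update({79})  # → {5, 6, 66, 79, 80, 82}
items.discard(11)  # {5, 6, 66, 79, 80, 82}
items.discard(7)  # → {5, 6, 66, 79, 80, 82}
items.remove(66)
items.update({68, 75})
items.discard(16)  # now {5, 6, 68, 75, 79, 80, 82}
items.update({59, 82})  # {5, 6, 59, 68, 75, 79, 80, 82}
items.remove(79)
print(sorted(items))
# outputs [5, 6, 59, 68, 75, 80, 82]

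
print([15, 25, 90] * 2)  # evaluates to [15, 25, 90, 15, 25, 90]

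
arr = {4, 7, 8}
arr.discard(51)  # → {4, 7, 8}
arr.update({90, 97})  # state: {4, 7, 8, 90, 97}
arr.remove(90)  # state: {4, 7, 8, 97}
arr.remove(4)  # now {7, 8, 97}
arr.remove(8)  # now {7, 97}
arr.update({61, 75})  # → {7, 61, 75, 97}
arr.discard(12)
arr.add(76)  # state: {7, 61, 75, 76, 97}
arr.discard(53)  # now {7, 61, 75, 76, 97}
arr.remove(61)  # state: {7, 75, 76, 97}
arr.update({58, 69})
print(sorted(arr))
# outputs [7, 58, 69, 75, 76, 97]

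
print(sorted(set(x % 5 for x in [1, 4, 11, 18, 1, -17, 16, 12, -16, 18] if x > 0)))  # [1, 2, 3, 4]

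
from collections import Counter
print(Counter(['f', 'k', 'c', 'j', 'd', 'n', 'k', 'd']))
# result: Counter({'k': 2, 'd': 2, 'f': 1, 'c': 1, 'j': 1, 'n': 1})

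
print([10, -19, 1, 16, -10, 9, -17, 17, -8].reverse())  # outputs None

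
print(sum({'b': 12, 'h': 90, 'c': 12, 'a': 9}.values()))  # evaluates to 123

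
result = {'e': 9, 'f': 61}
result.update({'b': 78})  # {'e': 9, 'f': 61, 'b': 78}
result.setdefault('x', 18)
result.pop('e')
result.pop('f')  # 61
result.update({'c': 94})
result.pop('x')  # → 18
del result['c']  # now {'b': 78}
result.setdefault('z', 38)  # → 38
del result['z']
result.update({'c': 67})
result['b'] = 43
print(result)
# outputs {'b': 43, 'c': 67}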